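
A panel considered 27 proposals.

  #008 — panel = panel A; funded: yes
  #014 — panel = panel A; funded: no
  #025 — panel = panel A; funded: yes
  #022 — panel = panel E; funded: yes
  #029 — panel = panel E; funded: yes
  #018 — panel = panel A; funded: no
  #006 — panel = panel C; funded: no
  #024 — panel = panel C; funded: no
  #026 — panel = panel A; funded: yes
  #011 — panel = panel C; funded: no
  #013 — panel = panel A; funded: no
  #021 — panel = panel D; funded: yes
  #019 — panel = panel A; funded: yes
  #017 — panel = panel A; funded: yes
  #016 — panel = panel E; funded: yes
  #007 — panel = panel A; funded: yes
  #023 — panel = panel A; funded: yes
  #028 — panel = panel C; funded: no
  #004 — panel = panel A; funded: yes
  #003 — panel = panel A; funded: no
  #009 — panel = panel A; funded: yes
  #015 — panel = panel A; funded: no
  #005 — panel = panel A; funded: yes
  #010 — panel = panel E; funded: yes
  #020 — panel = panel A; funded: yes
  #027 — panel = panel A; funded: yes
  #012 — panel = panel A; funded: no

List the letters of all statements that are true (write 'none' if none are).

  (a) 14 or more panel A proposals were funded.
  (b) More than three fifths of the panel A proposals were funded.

|A| = 18, |A ∩ B| = 12, |A ∖ B| = 6.
(a) |A ∩ B| ≥ 14: fails.
(b) |A ∩ B| / |A| > 3/5: holds.

(b)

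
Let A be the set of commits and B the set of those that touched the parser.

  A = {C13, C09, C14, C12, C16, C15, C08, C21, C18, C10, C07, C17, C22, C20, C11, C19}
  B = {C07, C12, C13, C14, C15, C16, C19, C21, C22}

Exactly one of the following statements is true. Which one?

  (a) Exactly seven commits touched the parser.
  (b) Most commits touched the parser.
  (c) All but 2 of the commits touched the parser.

(b)

|A| = 16, |A ∩ B| = 9, |A ∖ B| = 7.
(a) requires |A ∩ B| = 7: false.
(b) requires |A ∩ B| > |A ∖ B|: true.
(c) requires |A ∖ B| = 2: false.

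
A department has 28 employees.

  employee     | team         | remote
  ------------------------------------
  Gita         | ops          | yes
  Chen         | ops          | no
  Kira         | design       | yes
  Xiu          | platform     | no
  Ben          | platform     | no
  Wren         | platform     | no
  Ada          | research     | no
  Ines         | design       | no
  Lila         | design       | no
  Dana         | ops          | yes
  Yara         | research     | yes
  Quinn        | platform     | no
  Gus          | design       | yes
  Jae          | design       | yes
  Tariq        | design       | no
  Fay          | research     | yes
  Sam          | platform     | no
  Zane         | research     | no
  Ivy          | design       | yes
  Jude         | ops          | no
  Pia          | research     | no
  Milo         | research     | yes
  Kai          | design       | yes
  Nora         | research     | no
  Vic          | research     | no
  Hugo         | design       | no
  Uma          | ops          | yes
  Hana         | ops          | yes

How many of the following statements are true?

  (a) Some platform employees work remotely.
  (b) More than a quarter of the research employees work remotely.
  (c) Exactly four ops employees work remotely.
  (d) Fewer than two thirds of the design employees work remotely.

(a) platform: |A| = 5, |A ∩ B| = 0; needs A ∩ B ≠ ∅ (|A ∩ B| ≥ 1) — false.
(b) research: |A| = 8, |A ∩ B| = 3; needs |A ∩ B| / |A| > 1/4 — true.
(c) ops: |A| = 6, |A ∩ B| = 4; needs |A ∩ B| = 4 — true.
(d) design: |A| = 9, |A ∩ B| = 5; needs |A ∩ B| / |A| < 2/3 — true.

3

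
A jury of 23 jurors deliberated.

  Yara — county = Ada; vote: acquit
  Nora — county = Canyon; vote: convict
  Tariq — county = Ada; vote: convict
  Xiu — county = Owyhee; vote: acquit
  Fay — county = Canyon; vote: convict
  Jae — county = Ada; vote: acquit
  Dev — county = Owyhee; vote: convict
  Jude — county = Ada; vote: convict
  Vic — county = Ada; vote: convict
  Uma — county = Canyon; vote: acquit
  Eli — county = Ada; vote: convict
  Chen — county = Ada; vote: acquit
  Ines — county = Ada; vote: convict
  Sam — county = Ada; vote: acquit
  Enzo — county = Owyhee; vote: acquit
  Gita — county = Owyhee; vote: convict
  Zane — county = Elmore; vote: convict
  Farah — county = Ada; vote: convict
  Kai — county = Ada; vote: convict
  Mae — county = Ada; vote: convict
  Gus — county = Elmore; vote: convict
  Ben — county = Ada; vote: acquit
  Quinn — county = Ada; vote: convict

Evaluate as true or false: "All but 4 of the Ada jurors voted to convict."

False

Truth condition: |A ∖ B| = 4.
A (the restrictor) = {Yara, Tariq, Jae, Jude, Vic, Eli, Chen, Ines, Sam, Farah, Kai, Mae, Ben, Quinn}, |A| = 14.
A ∖ B = {Yara, Jae, Chen, Sam, Ben}, so |A ∖ B| = 5.
|A ∖ B| = 5, so the statement is false.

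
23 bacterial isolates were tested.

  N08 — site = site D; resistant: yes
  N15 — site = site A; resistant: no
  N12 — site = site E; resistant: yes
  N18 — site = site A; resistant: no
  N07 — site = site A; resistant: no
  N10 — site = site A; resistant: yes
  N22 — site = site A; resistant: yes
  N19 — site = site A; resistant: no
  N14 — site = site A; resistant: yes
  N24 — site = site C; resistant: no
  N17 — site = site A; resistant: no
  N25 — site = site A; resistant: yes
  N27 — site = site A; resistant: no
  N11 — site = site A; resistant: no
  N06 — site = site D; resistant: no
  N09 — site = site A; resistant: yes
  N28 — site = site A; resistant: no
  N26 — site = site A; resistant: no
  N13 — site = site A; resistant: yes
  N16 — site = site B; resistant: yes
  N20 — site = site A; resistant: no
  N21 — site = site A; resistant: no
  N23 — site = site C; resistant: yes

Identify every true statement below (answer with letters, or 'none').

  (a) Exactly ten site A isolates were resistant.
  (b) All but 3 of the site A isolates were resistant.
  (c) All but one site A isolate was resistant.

|A| = 17, |A ∩ B| = 6, |A ∖ B| = 11.
(a) |A ∩ B| = 10: fails.
(b) |A ∖ B| = 3: fails.
(c) |A ∖ B| = 1: fails.

none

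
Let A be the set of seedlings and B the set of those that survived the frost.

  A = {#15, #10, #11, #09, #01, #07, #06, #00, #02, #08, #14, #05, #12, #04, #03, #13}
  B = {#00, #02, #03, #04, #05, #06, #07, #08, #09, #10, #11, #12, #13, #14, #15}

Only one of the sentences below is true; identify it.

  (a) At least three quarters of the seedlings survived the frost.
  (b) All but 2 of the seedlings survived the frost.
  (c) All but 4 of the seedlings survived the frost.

(a)

|A| = 16, |A ∩ B| = 15, |A ∖ B| = 1.
(a) requires |A ∩ B| / |A| ≥ 3/4: true.
(b) requires |A ∖ B| = 2: false.
(c) requires |A ∖ B| = 4: false.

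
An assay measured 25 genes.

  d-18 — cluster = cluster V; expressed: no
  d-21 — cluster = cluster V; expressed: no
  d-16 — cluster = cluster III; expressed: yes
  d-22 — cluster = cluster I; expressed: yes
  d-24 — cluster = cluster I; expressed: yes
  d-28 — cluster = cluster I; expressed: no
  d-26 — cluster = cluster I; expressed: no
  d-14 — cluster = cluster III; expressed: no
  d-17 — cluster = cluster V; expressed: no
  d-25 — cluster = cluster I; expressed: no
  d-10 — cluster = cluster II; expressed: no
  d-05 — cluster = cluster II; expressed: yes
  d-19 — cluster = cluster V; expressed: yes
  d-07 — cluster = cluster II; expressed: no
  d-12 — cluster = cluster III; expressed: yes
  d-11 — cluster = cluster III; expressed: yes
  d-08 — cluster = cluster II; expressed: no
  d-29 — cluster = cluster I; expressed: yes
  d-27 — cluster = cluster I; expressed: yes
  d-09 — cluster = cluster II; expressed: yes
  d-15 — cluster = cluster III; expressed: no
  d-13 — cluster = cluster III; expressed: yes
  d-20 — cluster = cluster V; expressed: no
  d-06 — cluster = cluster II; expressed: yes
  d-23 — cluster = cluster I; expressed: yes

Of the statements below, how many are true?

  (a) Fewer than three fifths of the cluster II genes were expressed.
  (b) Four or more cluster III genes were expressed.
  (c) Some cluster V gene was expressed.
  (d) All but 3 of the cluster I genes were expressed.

(a) cluster II: |A| = 6, |A ∩ B| = 3; needs |A ∩ B| / |A| < 3/5 — true.
(b) cluster III: |A| = 6, |A ∩ B| = 4; needs |A ∩ B| ≥ 4 — true.
(c) cluster V: |A| = 5, |A ∩ B| = 1; needs A ∩ B ≠ ∅ (|A ∩ B| ≥ 1) — true.
(d) cluster I: |A| = 8, |A ∩ B| = 5; needs |A ∖ B| = 3 — true.

4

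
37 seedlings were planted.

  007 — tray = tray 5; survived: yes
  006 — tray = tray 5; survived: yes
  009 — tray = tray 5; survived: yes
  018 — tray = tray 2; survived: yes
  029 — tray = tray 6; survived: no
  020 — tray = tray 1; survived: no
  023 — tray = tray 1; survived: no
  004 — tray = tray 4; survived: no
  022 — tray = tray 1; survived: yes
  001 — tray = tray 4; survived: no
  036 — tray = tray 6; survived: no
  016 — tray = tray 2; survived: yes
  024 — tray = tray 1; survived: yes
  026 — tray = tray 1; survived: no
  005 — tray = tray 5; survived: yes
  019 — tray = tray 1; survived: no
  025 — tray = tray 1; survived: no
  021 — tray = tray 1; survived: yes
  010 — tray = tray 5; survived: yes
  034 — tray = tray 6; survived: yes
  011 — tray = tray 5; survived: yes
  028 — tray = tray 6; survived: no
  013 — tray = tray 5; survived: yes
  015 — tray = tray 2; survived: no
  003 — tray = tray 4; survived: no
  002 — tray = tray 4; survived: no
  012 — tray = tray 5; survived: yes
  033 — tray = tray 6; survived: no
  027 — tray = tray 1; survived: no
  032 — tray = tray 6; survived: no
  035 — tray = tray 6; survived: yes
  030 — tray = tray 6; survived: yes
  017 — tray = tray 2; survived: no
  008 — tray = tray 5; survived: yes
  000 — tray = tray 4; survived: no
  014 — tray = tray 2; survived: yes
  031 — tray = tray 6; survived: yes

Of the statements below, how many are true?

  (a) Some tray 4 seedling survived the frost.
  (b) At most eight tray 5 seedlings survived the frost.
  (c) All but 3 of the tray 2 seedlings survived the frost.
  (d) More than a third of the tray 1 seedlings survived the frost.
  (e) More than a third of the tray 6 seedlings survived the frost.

(a) tray 4: |A| = 5, |A ∩ B| = 0; needs A ∩ B ≠ ∅ (|A ∩ B| ≥ 1) — false.
(b) tray 5: |A| = 9, |A ∩ B| = 9; needs |A ∩ B| ≤ 8 — false.
(c) tray 2: |A| = 5, |A ∩ B| = 3; needs |A ∖ B| = 3 — false.
(d) tray 1: |A| = 9, |A ∩ B| = 3; needs |A ∩ B| / |A| > 1/3 — false.
(e) tray 6: |A| = 9, |A ∩ B| = 4; needs |A ∩ B| / |A| > 1/3 — true.

1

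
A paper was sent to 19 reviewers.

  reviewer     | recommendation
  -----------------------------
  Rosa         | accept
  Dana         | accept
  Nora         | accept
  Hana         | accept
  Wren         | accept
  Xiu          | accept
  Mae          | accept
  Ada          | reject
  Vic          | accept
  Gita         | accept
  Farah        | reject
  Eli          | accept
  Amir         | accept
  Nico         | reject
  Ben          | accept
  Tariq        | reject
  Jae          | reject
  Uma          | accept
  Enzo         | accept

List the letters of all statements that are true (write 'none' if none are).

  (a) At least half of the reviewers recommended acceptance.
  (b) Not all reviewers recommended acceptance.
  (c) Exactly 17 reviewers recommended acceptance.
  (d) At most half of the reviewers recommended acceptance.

(a), (b)

|A| = 19, |A ∩ B| = 14, |A ∖ B| = 5.
(a) |A ∩ B| ≥ |A ∖ B|: holds.
(b) A ⊄ B (|A ∖ B| ≥ 1): holds.
(c) |A ∩ B| = 17: fails.
(d) |A ∩ B| ≤ |A ∖ B|: fails.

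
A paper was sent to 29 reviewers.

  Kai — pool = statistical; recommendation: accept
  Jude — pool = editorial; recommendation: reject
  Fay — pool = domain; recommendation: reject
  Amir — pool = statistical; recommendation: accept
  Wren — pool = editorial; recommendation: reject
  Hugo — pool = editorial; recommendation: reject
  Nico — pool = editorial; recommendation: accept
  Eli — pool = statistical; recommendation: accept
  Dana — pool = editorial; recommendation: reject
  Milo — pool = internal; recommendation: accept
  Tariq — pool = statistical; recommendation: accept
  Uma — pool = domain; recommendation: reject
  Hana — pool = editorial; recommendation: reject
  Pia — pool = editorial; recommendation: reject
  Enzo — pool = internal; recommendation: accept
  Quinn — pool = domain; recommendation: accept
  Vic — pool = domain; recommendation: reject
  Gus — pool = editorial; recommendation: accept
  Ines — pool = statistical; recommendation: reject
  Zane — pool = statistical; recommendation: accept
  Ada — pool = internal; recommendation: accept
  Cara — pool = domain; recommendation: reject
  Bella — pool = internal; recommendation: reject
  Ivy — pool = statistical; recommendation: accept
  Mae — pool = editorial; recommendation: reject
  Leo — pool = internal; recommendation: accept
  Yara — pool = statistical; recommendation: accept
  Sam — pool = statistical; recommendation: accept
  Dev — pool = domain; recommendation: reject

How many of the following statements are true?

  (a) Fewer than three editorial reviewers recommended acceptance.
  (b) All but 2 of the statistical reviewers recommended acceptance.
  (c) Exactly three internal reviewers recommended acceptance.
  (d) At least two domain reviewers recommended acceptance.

(a) editorial: |A| = 9, |A ∩ B| = 2; needs |A ∩ B| < 3 — true.
(b) statistical: |A| = 9, |A ∩ B| = 8; needs |A ∖ B| = 2 — false.
(c) internal: |A| = 5, |A ∩ B| = 4; needs |A ∩ B| = 3 — false.
(d) domain: |A| = 6, |A ∩ B| = 1; needs |A ∩ B| ≥ 2 — false.

1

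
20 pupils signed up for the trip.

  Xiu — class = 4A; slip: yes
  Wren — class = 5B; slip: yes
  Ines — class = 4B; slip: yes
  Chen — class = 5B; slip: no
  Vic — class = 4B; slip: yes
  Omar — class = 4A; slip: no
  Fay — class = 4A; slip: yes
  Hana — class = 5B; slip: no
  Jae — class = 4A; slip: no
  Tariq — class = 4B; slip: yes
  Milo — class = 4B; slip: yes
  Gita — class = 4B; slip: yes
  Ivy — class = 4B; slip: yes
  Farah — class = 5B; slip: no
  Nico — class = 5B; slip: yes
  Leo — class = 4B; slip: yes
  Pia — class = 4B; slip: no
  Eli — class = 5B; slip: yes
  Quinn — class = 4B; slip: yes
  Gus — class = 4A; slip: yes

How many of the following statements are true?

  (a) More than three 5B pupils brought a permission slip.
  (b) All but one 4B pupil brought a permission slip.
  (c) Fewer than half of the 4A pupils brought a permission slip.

(a) 5B: |A| = 6, |A ∩ B| = 3; needs |A ∩ B| > 3 — false.
(b) 4B: |A| = 9, |A ∩ B| = 8; needs |A ∖ B| = 1 — true.
(c) 4A: |A| = 5, |A ∩ B| = 3; needs |A ∩ B| < |A ∖ B| — false.

1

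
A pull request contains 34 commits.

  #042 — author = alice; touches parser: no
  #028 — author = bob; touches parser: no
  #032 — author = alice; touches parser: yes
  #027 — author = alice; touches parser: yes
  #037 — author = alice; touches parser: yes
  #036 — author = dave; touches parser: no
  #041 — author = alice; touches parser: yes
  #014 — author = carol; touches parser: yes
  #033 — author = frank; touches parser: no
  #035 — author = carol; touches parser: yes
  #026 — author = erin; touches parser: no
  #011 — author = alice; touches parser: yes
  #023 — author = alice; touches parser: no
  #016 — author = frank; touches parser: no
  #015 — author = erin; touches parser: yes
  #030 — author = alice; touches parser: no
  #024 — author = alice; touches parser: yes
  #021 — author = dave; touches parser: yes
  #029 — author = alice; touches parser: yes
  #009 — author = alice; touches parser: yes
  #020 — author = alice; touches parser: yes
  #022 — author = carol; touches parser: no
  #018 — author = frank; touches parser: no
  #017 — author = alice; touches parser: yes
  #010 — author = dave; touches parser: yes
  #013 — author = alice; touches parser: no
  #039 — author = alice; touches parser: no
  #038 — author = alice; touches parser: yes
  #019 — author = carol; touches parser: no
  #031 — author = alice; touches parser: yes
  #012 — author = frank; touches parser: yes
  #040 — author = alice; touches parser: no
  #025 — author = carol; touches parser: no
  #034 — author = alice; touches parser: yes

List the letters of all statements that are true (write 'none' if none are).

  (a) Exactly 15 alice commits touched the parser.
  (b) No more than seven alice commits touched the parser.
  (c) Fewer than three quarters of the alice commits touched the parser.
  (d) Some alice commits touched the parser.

(c), (d)

|A| = 19, |A ∩ B| = 13, |A ∖ B| = 6.
(a) |A ∩ B| = 15: fails.
(b) |A ∩ B| ≤ 7: fails.
(c) |A ∩ B| / |A| < 3/4: holds.
(d) A ∩ B ≠ ∅ (|A ∩ B| ≥ 1): holds.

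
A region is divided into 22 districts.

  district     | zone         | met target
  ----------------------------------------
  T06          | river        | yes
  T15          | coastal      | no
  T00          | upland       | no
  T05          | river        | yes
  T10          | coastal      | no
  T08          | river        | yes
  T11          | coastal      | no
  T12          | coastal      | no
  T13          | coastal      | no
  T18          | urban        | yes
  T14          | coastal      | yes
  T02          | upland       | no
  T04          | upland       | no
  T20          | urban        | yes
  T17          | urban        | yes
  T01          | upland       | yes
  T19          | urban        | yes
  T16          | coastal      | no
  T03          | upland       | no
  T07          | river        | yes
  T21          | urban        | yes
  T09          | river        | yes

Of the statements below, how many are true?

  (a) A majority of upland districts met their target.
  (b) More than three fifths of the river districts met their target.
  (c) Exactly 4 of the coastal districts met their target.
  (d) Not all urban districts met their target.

1

(a) upland: |A| = 5, |A ∩ B| = 1; needs |A ∩ B| > |A ∖ B| — false.
(b) river: |A| = 5, |A ∩ B| = 5; needs |A ∩ B| / |A| > 3/5 — true.
(c) coastal: |A| = 7, |A ∩ B| = 1; needs |A ∩ B| = 4 — false.
(d) urban: |A| = 5, |A ∩ B| = 5; needs A ⊄ B (|A ∖ B| ≥ 1) — false.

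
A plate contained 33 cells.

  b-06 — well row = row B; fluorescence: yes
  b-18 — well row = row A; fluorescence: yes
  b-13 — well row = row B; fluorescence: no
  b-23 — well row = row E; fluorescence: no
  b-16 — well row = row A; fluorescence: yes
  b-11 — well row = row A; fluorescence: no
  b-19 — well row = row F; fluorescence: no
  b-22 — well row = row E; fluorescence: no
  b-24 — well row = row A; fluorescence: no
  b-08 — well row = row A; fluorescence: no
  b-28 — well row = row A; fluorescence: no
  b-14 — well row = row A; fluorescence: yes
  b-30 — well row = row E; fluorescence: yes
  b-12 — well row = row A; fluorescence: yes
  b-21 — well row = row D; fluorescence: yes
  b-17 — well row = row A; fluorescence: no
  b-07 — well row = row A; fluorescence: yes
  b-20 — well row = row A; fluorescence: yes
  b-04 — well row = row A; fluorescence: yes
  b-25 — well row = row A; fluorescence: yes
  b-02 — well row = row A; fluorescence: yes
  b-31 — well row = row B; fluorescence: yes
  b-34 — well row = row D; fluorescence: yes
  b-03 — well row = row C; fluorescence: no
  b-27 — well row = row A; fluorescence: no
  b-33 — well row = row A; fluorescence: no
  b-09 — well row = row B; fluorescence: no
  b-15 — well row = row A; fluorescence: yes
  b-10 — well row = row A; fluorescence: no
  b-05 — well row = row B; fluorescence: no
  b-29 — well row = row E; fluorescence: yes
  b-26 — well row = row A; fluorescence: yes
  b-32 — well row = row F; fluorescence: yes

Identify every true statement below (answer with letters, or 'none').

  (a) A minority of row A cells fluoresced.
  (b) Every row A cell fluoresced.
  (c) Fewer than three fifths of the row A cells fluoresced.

(c)

|A| = 19, |A ∩ B| = 11, |A ∖ B| = 8.
(a) |A ∩ B| < |A ∖ B|: fails.
(b) A ⊆ B, i.e. every element of A is in B (|A ∖ B| = 0): fails.
(c) |A ∩ B| / |A| < 3/5: holds.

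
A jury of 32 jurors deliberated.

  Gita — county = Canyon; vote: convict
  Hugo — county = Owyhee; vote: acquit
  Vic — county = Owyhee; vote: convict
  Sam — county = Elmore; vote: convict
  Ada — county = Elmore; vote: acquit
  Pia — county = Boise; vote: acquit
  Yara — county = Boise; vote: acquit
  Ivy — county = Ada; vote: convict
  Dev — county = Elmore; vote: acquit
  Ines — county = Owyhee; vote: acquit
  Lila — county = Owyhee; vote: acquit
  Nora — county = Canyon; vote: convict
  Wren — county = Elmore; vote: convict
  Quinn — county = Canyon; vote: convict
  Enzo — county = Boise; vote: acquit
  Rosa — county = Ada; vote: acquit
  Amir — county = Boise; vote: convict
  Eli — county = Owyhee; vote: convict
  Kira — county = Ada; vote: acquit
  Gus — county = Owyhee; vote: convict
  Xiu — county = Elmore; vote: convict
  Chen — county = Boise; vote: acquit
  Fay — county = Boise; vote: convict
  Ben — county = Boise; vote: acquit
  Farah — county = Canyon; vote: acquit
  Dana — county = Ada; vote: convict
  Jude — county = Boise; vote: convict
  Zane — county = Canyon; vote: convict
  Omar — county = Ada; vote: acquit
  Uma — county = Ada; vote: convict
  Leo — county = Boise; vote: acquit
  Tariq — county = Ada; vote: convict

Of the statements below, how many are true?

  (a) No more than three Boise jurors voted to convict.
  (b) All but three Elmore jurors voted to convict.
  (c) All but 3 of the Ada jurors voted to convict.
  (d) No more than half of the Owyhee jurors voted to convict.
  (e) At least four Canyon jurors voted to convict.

4

(a) Boise: |A| = 9, |A ∩ B| = 3; needs |A ∩ B| ≤ 3 — true.
(b) Elmore: |A| = 5, |A ∩ B| = 3; needs |A ∖ B| = 3 — false.
(c) Ada: |A| = 7, |A ∩ B| = 4; needs |A ∖ B| = 3 — true.
(d) Owyhee: |A| = 6, |A ∩ B| = 3; needs |A ∩ B| ≤ |A ∖ B| — true.
(e) Canyon: |A| = 5, |A ∩ B| = 4; needs |A ∩ B| ≥ 4 — true.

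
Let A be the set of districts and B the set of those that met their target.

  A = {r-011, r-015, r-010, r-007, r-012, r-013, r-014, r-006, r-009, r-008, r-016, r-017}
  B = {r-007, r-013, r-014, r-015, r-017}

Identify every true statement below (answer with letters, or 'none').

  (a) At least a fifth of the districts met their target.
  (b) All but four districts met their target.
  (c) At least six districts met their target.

(a)

|A| = 12, |A ∩ B| = 5, |A ∖ B| = 7.
(a) |A ∩ B| / |A| ≥ 1/5: holds.
(b) |A ∖ B| = 4: fails.
(c) |A ∩ B| ≥ 6: fails.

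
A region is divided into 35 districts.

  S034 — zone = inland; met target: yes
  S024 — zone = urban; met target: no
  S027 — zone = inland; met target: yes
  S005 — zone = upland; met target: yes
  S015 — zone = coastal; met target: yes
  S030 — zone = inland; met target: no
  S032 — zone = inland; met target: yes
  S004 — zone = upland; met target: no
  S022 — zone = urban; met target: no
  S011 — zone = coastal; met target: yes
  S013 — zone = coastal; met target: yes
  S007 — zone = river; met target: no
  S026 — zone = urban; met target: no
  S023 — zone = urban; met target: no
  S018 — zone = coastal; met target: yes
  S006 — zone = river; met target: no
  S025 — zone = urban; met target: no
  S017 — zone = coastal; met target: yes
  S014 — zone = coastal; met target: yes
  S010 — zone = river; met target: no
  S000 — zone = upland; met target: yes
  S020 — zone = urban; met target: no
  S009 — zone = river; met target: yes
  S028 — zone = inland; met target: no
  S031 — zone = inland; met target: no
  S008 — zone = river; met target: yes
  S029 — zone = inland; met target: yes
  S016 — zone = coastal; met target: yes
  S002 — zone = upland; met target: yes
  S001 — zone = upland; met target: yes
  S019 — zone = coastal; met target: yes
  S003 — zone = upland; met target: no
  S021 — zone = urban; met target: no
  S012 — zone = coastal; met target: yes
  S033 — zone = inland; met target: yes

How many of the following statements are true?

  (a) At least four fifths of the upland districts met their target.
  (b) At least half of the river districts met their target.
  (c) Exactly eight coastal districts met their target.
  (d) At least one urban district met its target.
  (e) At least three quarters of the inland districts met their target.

0

(a) upland: |A| = 6, |A ∩ B| = 4; needs |A ∩ B| / |A| ≥ 4/5 — false.
(b) river: |A| = 5, |A ∩ B| = 2; needs |A ∩ B| ≥ |A ∖ B| — false.
(c) coastal: |A| = 9, |A ∩ B| = 9; needs |A ∩ B| = 8 — false.
(d) urban: |A| = 7, |A ∩ B| = 0; needs A ∩ B ≠ ∅ (|A ∩ B| ≥ 1) — false.
(e) inland: |A| = 8, |A ∩ B| = 5; needs |A ∩ B| / |A| ≥ 3/4 — false.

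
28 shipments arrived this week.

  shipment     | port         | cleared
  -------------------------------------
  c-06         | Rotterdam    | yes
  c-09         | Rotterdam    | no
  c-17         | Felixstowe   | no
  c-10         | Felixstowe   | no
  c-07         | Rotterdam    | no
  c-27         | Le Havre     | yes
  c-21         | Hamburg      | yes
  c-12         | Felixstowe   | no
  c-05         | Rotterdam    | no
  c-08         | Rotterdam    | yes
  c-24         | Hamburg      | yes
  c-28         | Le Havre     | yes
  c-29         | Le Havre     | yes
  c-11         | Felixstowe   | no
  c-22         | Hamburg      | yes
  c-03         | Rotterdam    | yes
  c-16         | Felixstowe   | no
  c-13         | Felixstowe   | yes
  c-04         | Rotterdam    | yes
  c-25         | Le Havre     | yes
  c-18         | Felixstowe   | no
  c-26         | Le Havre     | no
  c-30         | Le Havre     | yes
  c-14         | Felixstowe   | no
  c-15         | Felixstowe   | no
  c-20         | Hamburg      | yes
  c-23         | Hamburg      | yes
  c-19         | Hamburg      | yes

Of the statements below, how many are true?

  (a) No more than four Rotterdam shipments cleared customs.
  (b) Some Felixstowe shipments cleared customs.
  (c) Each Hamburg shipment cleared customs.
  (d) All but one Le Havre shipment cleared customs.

4

(a) Rotterdam: |A| = 7, |A ∩ B| = 4; needs |A ∩ B| ≤ 4 — true.
(b) Felixstowe: |A| = 9, |A ∩ B| = 1; needs A ∩ B ≠ ∅ (|A ∩ B| ≥ 1) — true.
(c) Hamburg: |A| = 6, |A ∩ B| = 6; needs A ⊆ B, i.e. every element of A is in B (|A ∖ B| = 0) — true.
(d) Le Havre: |A| = 6, |A ∩ B| = 5; needs |A ∖ B| = 1 — true.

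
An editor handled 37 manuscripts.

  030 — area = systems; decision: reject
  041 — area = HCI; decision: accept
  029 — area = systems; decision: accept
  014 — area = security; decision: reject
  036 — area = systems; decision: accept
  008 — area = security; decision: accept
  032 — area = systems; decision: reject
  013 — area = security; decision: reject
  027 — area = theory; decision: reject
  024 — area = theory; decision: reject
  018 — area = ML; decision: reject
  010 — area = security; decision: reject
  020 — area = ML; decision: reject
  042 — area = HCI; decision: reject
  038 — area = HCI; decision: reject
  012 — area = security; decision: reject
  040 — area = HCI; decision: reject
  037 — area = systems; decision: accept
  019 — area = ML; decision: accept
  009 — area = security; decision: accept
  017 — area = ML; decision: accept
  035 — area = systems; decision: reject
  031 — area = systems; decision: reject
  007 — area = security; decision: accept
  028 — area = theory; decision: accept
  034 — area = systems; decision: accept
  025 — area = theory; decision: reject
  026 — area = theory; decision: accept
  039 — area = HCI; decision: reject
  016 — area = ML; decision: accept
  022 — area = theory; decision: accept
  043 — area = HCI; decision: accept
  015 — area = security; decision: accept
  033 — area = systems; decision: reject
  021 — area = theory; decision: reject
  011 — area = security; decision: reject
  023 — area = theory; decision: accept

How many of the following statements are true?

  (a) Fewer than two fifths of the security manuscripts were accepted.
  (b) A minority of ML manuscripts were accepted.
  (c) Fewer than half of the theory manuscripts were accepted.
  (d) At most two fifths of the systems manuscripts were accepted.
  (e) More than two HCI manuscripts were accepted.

0

(a) security: |A| = 9, |A ∩ B| = 4; needs |A ∩ B| / |A| < 2/5 — false.
(b) ML: |A| = 5, |A ∩ B| = 3; needs |A ∩ B| < |A ∖ B| — false.
(c) theory: |A| = 8, |A ∩ B| = 4; needs |A ∩ B| < |A ∖ B| — false.
(d) systems: |A| = 9, |A ∩ B| = 4; needs |A ∩ B| / |A| ≤ 2/5 — false.
(e) HCI: |A| = 6, |A ∩ B| = 2; needs |A ∩ B| > 2 — false.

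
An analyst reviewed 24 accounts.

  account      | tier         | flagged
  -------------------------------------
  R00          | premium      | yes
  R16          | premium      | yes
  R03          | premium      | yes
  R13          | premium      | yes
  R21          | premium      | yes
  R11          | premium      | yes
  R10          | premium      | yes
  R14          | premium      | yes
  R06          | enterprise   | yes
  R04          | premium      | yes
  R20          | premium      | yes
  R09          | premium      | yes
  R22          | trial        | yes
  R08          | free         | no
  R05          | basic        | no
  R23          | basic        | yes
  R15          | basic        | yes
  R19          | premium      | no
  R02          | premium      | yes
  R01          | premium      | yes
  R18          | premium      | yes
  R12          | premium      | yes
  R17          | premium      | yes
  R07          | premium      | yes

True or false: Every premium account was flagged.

The determiner here denotes the relation: A ⊆ B, i.e. every element of A is in B (|A ∖ B| = 0).
|A| = 18, |A ∩ B| = 17, |A ∖ B| = 1.
So the statement is false.

False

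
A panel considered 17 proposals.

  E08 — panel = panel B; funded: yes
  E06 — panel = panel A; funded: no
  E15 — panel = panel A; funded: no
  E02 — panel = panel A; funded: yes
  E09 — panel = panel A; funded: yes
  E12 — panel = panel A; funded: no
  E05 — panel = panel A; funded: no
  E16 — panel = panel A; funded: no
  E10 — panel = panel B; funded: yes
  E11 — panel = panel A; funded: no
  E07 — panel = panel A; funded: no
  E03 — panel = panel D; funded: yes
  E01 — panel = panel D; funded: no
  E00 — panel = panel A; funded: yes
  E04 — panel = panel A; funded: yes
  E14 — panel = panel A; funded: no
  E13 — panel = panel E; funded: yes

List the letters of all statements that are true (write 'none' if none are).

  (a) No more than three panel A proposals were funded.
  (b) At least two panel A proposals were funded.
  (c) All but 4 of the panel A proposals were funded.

(b)

|A| = 12, |A ∩ B| = 4, |A ∖ B| = 8.
(a) |A ∩ B| ≤ 3: fails.
(b) |A ∩ B| ≥ 2: holds.
(c) |A ∖ B| = 4: fails.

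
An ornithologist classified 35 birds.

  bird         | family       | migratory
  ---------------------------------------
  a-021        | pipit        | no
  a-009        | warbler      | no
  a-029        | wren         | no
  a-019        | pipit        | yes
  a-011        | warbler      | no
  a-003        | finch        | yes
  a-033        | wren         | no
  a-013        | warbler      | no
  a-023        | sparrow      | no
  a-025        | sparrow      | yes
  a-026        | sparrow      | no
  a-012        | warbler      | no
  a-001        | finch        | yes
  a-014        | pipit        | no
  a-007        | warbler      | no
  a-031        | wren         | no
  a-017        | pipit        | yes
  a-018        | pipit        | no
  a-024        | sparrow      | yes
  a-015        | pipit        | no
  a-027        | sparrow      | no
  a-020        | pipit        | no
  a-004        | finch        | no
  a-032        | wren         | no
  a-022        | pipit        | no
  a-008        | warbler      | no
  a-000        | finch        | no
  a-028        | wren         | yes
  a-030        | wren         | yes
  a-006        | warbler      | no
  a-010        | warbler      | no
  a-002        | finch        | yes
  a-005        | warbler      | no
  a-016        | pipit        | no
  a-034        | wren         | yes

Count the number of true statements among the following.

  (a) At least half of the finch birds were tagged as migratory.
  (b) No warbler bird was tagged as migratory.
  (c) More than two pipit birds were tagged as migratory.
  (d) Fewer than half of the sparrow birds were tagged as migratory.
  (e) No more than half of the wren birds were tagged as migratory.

(a) finch: |A| = 5, |A ∩ B| = 3; needs |A ∩ B| ≥ |A ∖ B| — true.
(b) warbler: |A| = 9, |A ∩ B| = 0; needs A ∩ B = ∅ (|A ∩ B| = 0) — true.
(c) pipit: |A| = 9, |A ∩ B| = 2; needs |A ∩ B| > 2 — false.
(d) sparrow: |A| = 5, |A ∩ B| = 2; needs |A ∩ B| < |A ∖ B| — true.
(e) wren: |A| = 7, |A ∩ B| = 3; needs |A ∩ B| ≤ |A ∖ B| — true.

4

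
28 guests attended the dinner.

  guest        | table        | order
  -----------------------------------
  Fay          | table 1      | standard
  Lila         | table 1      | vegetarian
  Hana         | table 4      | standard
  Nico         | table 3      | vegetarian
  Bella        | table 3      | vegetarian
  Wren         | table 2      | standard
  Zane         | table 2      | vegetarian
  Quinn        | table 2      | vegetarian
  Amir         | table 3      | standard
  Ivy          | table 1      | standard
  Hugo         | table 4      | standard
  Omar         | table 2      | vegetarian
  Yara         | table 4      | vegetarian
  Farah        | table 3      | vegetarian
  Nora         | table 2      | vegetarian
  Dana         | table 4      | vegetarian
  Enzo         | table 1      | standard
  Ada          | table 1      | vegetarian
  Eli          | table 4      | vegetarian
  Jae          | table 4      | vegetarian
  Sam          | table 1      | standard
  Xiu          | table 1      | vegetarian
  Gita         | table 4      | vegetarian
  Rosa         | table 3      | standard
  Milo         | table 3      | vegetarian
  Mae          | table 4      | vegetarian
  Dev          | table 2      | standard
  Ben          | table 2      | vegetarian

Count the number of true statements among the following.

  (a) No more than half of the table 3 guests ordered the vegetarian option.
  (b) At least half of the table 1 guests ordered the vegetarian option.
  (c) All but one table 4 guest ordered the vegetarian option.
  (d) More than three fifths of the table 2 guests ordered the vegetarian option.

(a) table 3: |A| = 6, |A ∩ B| = 4; needs |A ∩ B| ≤ |A ∖ B| — false.
(b) table 1: |A| = 7, |A ∩ B| = 3; needs |A ∩ B| ≥ |A ∖ B| — false.
(c) table 4: |A| = 8, |A ∩ B| = 6; needs |A ∖ B| = 1 — false.
(d) table 2: |A| = 7, |A ∩ B| = 5; needs |A ∩ B| / |A| > 3/5 — true.

1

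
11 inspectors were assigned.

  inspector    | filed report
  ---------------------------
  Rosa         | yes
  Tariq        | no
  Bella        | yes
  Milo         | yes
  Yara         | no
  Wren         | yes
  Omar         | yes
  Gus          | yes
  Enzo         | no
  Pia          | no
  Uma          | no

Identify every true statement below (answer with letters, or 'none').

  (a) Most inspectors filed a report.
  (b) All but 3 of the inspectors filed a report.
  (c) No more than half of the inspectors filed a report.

|A| = 11, |A ∩ B| = 6, |A ∖ B| = 5.
(a) |A ∩ B| > |A ∖ B|: holds.
(b) |A ∖ B| = 3: fails.
(c) |A ∩ B| ≤ |A ∖ B|: fails.

(a)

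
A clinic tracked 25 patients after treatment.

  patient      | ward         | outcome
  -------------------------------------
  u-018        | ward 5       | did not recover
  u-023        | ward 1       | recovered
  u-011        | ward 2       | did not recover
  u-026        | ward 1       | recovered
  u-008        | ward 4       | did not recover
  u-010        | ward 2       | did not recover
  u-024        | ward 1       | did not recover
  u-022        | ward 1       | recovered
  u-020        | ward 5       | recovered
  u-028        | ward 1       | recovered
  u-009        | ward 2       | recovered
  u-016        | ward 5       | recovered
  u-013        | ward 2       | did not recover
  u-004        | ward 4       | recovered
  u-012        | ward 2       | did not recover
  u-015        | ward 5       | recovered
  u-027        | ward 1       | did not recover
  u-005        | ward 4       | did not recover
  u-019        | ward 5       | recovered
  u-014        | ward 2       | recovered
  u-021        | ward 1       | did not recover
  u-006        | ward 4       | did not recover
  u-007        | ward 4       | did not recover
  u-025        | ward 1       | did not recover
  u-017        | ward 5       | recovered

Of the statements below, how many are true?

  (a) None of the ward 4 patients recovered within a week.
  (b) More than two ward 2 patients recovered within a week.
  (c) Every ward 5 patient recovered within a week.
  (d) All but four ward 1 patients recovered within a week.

(a) ward 4: |A| = 5, |A ∩ B| = 1; needs A ∩ B = ∅ (|A ∩ B| = 0) — false.
(b) ward 2: |A| = 6, |A ∩ B| = 2; needs |A ∩ B| > 2 — false.
(c) ward 5: |A| = 6, |A ∩ B| = 5; needs A ⊆ B, i.e. every element of A is in B (|A ∖ B| = 0) — false.
(d) ward 1: |A| = 8, |A ∩ B| = 4; needs |A ∖ B| = 4 — true.

1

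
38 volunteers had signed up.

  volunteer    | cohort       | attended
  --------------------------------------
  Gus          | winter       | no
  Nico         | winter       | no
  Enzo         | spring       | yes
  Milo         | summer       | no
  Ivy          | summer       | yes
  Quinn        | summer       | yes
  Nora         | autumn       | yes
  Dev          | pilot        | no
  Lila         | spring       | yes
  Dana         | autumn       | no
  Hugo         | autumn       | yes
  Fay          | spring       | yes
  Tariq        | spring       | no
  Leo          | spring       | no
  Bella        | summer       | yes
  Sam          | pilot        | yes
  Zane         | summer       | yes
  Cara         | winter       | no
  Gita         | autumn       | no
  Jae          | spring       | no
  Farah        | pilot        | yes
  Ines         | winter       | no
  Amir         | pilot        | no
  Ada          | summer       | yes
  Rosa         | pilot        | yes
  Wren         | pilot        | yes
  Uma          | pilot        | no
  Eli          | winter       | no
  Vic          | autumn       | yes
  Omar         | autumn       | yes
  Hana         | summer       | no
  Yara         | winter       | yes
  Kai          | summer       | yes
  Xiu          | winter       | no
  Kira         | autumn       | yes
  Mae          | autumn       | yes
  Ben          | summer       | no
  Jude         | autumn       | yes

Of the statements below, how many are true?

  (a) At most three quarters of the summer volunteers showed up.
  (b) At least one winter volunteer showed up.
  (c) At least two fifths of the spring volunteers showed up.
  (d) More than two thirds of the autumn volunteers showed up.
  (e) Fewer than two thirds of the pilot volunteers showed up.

5

(a) summer: |A| = 9, |A ∩ B| = 6; needs |A ∩ B| / |A| ≤ 3/4 — true.
(b) winter: |A| = 7, |A ∩ B| = 1; needs A ∩ B ≠ ∅ (|A ∩ B| ≥ 1) — true.
(c) spring: |A| = 6, |A ∩ B| = 3; needs |A ∩ B| / |A| ≥ 2/5 — true.
(d) autumn: |A| = 9, |A ∩ B| = 7; needs |A ∩ B| / |A| > 2/3 — true.
(e) pilot: |A| = 7, |A ∩ B| = 4; needs |A ∩ B| / |A| < 2/3 — true.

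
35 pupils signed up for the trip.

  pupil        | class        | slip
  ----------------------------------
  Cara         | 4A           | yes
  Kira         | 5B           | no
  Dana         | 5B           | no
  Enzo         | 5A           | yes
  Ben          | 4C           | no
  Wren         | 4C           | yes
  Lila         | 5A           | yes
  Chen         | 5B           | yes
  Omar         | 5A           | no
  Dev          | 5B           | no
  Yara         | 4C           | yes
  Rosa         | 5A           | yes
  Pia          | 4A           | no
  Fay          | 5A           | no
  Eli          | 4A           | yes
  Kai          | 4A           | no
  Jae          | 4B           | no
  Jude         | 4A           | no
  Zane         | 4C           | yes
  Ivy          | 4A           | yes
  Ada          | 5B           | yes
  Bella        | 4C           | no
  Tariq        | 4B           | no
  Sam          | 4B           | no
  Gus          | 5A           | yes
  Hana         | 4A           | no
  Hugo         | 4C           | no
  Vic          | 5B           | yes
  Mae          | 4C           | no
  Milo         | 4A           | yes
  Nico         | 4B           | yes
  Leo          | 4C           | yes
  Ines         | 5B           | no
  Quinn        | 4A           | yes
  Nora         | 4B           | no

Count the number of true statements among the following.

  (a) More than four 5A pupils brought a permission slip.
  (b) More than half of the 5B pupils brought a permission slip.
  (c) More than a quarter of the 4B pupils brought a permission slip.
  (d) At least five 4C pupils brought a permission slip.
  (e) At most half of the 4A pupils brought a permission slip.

0

(a) 5A: |A| = 6, |A ∩ B| = 4; needs |A ∩ B| > 4 — false.
(b) 5B: |A| = 7, |A ∩ B| = 3; needs |A ∩ B| > |A ∖ B| — false.
(c) 4B: |A| = 5, |A ∩ B| = 1; needs |A ∩ B| / |A| > 1/4 — false.
(d) 4C: |A| = 8, |A ∩ B| = 4; needs |A ∩ B| ≥ 5 — false.
(e) 4A: |A| = 9, |A ∩ B| = 5; needs |A ∩ B| ≤ |A ∖ B| — false.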